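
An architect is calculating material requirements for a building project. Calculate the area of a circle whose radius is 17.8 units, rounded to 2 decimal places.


Shape: circle
Radius r = 17.8 units
Formula: A = pi * r^2
r^2 = 17.8^2 = 316.84
A = pi * 316.84
A = 995.38
995.38 units^2


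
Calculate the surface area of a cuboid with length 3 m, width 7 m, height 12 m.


Shape: rectangular prism
l = 3 m, w = 7 m, h = 12 m
Formula: SA = 2(lw + lh + wh)
lw = 21, lh = 36, wh = 84
lw + lh + wh = 141
SA = 2 * 141
SA = 282
282 m^2


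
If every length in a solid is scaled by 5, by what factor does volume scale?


Linear scale factor k = 5
Rule: under a linear scaling by k, volumes scale by k^3.
k^3 = 5 * 5 * 5
k^3 = 25 * 5
k^3 = 125
Volume scales by a factor of 125.
125 (dimensionless)


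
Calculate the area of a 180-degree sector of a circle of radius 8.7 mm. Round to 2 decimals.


Shape: circular sector
Radius r = 8.7 mm, Angle = 180 degrees
Formula: A = (angle/360) * pi * r^2
r^2 = 75.69
Fraction of circle = 180/360
A = (180/360) * pi * 75.69
A = 37.845 * pi
A = 118.89
118.89 mm^2


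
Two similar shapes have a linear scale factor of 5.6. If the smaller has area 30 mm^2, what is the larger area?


Linear scale factor k = 5.6
Original area = 30 mm^2
Rule: under a linear scaling by k, areas scale by k^2.
k^2 = 5.6^2 = 31.36
New area = 30 * 31.36
New area = 940.8
940.8 mm^2


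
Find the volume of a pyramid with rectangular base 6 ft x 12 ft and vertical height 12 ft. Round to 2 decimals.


Shape: rectangular pyramid
Base: 6 ft x 12 ft, Height h = 12 ft
Formula: V = (1/3) * base_area * h
base_area = 6 * 12 = 72
base_area * h = 72 * 12 = 864
V = 864 / 3
V = 288
288 ft^3


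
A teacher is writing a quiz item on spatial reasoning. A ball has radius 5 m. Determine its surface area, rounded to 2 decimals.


Shape: sphere
Radius r = 5 m
Formula: SA = 4 * pi * r^2
r^2 = 25
SA = 4 * pi * 25
SA = 100 * pi
SA = 314.16
314.16 m^2


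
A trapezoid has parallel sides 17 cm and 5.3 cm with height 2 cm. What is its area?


Shape: trapezoid
Parallel sides a = 17 cm, b = 5.3 cm; Height h = 2 cm
Formula: A = (a + b) * h / 2
a + b = 17 + 5.3 = 22.3
A = 22.3 * 2 / 2
A = 44.6 / 2
A = 22.3
22.3 cm^2


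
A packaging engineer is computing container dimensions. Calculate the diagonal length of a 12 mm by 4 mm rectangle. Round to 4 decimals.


Shape: rectangle (diagonal via Pythagoras)
Sides: 12 mm and 4 mm
Formula: d = sqrt(l^2 + w^2)
l^2 = 144, w^2 = 16
l^2 + w^2 = 160
d = sqrt(160)
d = 12.6491
12.6491 mm


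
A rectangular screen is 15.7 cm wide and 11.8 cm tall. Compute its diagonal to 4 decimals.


Shape: rectangle (diagonal via Pythagoras)
Sides: 15.7 cm and 11.8 cm
Formula: d = sqrt(l^2 + w^2)
l^2 = 246.49, w^2 = 139.24
l^2 + w^2 = 385.73
d = sqrt(385.73)
d = 19.64
19.64 cm


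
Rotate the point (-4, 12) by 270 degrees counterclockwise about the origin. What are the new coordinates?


Transformation: rotation about the origin
Original point: (-4, 12)
Rule for 270 deg counterclockwise: (x, y) -> (y, -x)
Apply: (-4, 12) -> (12, 4)
(12, 4)


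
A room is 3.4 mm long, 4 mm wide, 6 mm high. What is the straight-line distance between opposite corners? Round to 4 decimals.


Shape: rectangular box (space diagonal)
l = 3.4 mm, w = 4 mm, h = 6 mm
Visualize: the diagonal of the base, then a right triangle with that diagonal and the height.
Formula: d = sqrt(l^2 + w^2 + h^2)
l^2 + w^2 + h^2 = 11.56 + 16 + 36 = 63.56
d = sqrt(63.56)
d = 7.9725
7.9725 mm


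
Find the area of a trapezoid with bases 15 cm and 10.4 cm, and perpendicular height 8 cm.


Shape: trapezoid
Parallel sides a = 15 cm, b = 10.4 cm; Height h = 8 cm
Formula: A = (a + b) * h / 2
a + b = 15 + 10.4 = 25.4
A = 25.4 * 8 / 2
A = 203.2 / 2
A = 101.6
101.6 cm^2


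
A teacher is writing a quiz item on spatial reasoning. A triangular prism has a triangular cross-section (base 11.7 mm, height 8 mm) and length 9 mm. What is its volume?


Shape: triangular prism
Triangle base = 11.7 mm, triangle height = 8 mm, prism length L = 9 mm
Formula: V = (1/2 * b * h_tri) * L
Cross-section area = 0.5 * 11.7 * 8 = 46.8
V = 46.8 * 9
V = 421.2
421.2 mm^3


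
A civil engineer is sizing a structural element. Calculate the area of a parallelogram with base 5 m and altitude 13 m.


Shape: parallelogram
Base b = 5 m, Height h = 13 m
Formula: A = b * h
A = 5 * 13
A = 65
65 m^2


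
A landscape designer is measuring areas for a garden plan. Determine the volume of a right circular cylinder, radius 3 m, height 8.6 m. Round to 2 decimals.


Shape: cylinder
Radius r = 3 m, Height h = 8.6 m
Formula: V = pi * r^2 * h
r^2 = 9
V = pi * 9 * 8.6
V = 77.4 * pi
V = 243.16
243.16 m^3


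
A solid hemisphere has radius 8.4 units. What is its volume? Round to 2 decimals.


Shape: hemisphere (half of a sphere)
Radius r = 8.4 units
Formula: V = (1/2) * (4/3) * pi * r^3 = (2/3) * pi * r^3
r^3 = 592.704
(2/3) * 592.704 = 395.136
V = 395.136 * pi
V = 1241.36
1241.36 units^3


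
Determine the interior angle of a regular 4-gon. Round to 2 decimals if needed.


Shape: regular square (4 sides)
Formula: interior angle = (n - 2) * 180 / n
(n - 2) = 2
(n - 2) * 180 = 360
angle = 360 / 4
angle = 90
90 degrees


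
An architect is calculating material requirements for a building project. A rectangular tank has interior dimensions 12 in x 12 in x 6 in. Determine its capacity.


Shape: rectangular prism
l = 12 in, w = 12 in, h = 6 in
Formula: V = l * w * h
V = 12 * 12 * 6
V = 144 * 6
V = 864
864 in^3


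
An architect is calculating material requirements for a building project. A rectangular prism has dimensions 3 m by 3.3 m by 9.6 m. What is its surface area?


Shape: rectangular prism
l = 3 m, w = 3.3 m, h = 9.6 m
Formula: SA = 2(lw + lh + wh)
lw = 9.9, lh = 28.8, wh = 31.68
lw + lh + wh = 70.38
SA = 2 * 70.38
SA = 140.76
140.76 m^2


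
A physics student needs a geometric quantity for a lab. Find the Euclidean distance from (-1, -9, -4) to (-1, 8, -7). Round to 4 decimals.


3D distance between two points
P1 = (-1, -9, -4), P2 = (-1, 8, -7)
Formula: d = sqrt((x2-x1)^2 + (y2-y1)^2 + (z2-z1)^2)
dx = -1 - -1 = 0
dy = 8 - -9 = 17
dz = -7 - -4 = -3
dx^2 + dy^2 + dz^2 = 0 + 289 + 9 = 298
d = sqrt(298)
d = 17.2627
17.2627 units


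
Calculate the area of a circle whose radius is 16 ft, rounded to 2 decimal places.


Shape: circle
Radius r = 16 ft
Formula: A = pi * r^2
r^2 = 16^2 = 256
A = pi * 256
A = 804.25
804.25 ft^2


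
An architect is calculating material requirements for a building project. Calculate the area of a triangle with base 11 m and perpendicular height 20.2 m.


Shape: triangle
Base b = 11 m, Height h = 20.2 m
Formula: A = (1/2) * b * h
A = 0.5 * 11 * 20.2
A = 0.5 * 222.2
A = 111.1
111.1 m^2


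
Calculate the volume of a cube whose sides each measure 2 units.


Shape: cube
Side s = 2 units
Formula: V = s^3
V = 2 * 2 * 2
V = 4 * 2
V = 8
8 units^3


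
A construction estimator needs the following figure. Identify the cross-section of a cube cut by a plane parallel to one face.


Solid: cube
Cutting plane: parallel to one face
Visualize the intersection of the plane with the solid's surface.
The boundary of the cut region is a square.
square


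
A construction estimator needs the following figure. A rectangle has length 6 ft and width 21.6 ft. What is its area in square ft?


Shape: rectangle
Length l = 6 ft, Width w = 21.6 ft
Formula: A = l * w
A = 6 * 21.6
A = 129.6
129.6 ft^2


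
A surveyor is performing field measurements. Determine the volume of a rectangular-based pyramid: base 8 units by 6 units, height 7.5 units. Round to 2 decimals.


Shape: rectangular pyramid
Base: 8 units x 6 units, Height h = 7.5 units
Formula: V = (1/3) * base_area * h
base_area = 8 * 6 = 48
base_area * h = 48 * 7.5 = 360
V = 360 / 3
V = 120
120 units^3


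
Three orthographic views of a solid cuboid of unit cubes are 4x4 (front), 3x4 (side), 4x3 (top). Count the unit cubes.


Orthographic views of a solid rectangular block:
Front view 4 x 4 -> length = 4, height = 4
Side view 3 x 4 -> width = 3, height = 4 (consistent)
Top view 4 x 3 -> confirms length = 4, width = 3
The block is 4 x 3 x 4.
Total unit cubes = 4 * 3 * 4 = 48
48 unit cubes


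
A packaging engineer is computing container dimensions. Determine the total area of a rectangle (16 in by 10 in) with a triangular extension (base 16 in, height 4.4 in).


Composite shape: rectangle + triangle
Rectangle area = 16 * 10 = 160
Triangle area = 0.5 * 16 * 4.4 = 35.2
Total = 160 + 35.2
Total = 195.2
195.2 in^2


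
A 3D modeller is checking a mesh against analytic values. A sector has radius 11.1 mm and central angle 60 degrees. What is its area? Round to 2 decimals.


Shape: circular sector
Radius r = 11.1 mm, Angle = 60 degrees
Formula: A = (angle/360) * pi * r^2
r^2 = 123.21
Fraction of circle = 60/360
A = (60/360) * pi * 123.21
A = 20.535 * pi
A = 64.51
64.51 mm^2


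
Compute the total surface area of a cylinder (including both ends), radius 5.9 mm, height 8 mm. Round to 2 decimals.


Shape: closed cylinder
Radius r = 5.9 mm, Height h = 8 mm
Formula: SA = 2*pi*r^2 + 2*pi*r*h = 2*pi*r*(r + h)
r + h = 13.9
2 * r * (r + h) = 2 * 5.9 * 13.9 = 164.02
SA = 164.02 * pi
SA = 515.28
515.28 mm^2


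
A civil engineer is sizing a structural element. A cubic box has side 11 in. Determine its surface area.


Shape: cube
Side s = 11 in
A cube has 6 square faces.
Formula: SA = 6 * s^2
s^2 = 121
SA = 6 * 121
SA = 726
726 in^2


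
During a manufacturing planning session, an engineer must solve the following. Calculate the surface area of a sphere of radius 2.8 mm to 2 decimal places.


Shape: sphere
Radius r = 2.8 mm
Formula: SA = 4 * pi * r^2
r^2 = 7.84
SA = 4 * pi * 7.84
SA = 31.36 * pi
SA = 98.52
98.52 mm^2


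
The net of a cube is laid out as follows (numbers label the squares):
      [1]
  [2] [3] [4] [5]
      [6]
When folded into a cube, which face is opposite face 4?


Net: cross layout. Take square 3 as the base (bottom).
Fold the four squares in the horizontal row up around 3: 2 -> left, 4 -> right, 5 wraps to the top.
Fold 1 and 6 up from 3: 1 -> back, 6 -> front.
Opposite pairs are therefore: (1, 6), (2, 4), (3, 5).
Face 4 is opposite face 2.
face 2


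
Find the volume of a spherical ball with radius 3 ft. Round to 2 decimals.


Shape: sphere
Radius r = 3 ft
Formula: V = (4/3) * pi * r^3
r^3 = 27
(4/3) * 27 = 36
V = 36 * pi
V = 113.1
113.1 ft^3


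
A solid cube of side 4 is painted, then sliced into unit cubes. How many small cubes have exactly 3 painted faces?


Large cube: 4 x 4 x 4, cut into unit cubes.
Cubes with 3 painted faces are at the corners. A cube always has 8 corners.
Count = 8
8 unit cubes


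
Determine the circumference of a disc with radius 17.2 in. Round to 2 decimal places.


Shape: circle
Radius r = 17.2 in
Formula: C = 2 * pi * r
C = 2 * pi * 17.2
C = 34.4 * pi
C = 108.07
108.07 in


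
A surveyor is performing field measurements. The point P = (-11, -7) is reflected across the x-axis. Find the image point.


Transformation: reflection
Original point: (-11, -7)
Rule for reflection over the x-axis: (x, y) -> (x, -y)
Apply: (-11, -7) -> (-11, 7)
(-11, 7)


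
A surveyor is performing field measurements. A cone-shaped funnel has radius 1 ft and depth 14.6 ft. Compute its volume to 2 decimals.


Shape: cone
Radius r = 1 ft, Height h = 14.6 ft
Formula: V = (1/3) * pi * r^2 * h
r^2 = 1
pi * r^2 * h = pi * 1 * 14.6 = 14.6 * pi
V = 14.6 * pi / 3
V = 15.29
15.29 ft^3


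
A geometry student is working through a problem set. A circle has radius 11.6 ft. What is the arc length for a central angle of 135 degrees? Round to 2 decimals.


Shape: circular arc
Radius r = 11.6 ft, Angle = 135 degrees
Formula: L = (angle/360) * 2 * pi * r
2 * pi * r = 23.2 * pi
L = (135/360) * 23.2 * pi
L = 8.7 * pi
L = 27.33
27.33 ft


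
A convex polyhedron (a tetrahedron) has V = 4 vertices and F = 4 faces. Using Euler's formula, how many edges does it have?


Polyhedron: tetrahedron
Euler's formula for convex polyhedra: V - E + F = 2
Given: V = 4 vertices and F = 4 faces
Solve for E:
E = V + F - 2 = 4 + 4 - 2 = 6
6 edges


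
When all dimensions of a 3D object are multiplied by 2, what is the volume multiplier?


Linear scale factor k = 2
Rule: under a linear scaling by k, volumes scale by k^3.
k^3 = 2 * 2 * 2
k^3 = 4 * 2
k^3 = 8
Volume scales by a factor of 8.
8 (dimensionless)


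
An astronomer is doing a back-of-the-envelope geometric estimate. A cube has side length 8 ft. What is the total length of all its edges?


Shape: cube
Side s = 8 ft
A cube has 12 edges, all equal.
Formula: total edge length = 12 * s
Total = 12 * 8
Total = 96
96 ft


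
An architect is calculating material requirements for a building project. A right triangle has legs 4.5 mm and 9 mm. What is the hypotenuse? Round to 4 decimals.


Shape: right triangle
Legs a = 4.5 mm, b = 9 mm
Formula: c = sqrt(a^2 + b^2)
a^2 = 20.25, b^2 = 81
a^2 + b^2 = 101.25
c = sqrt(101.25)
c = 10.0623
10.0623 mm


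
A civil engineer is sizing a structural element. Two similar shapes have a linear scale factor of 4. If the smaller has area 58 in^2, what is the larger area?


Linear scale factor k = 4
Original area = 58 in^2
Rule: under a linear scaling by k, areas scale by k^2.
k^2 = 4^2 = 16
New area = 58 * 16
New area = 928
928 in^2


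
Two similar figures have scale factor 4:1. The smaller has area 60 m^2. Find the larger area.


Linear scale factor k = 4
Original area = 60 m^2
Rule: under a linear scaling by k, areas scale by k^2.
k^2 = 4^2 = 16
New area = 60 * 16
New area = 960
960 m^2


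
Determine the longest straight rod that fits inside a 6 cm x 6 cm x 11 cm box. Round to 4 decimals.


Shape: rectangular box (space diagonal)
l = 6 cm, w = 6 cm, h = 11 cm
Visualize: the diagonal of the base, then a right triangle with that diagonal and the height.
Formula: d = sqrt(l^2 + w^2 + h^2)
l^2 + w^2 + h^2 = 36 + 36 + 121 = 193
d = sqrt(193)
d = 13.8924
13.8924 cm


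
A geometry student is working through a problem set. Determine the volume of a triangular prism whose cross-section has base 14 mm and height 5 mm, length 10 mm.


Shape: triangular prism
Triangle base = 14 mm, triangle height = 5 mm, prism length L = 10 mm
Formula: V = (1/2 * b * h_tri) * L
Cross-section area = 0.5 * 14 * 5 = 35
V = 35 * 10
V = 350
350 mm^3


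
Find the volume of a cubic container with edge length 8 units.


Shape: cube
Side s = 8 units
Formula: V = s^3
V = 8 * 8 * 8
V = 64 * 8
V = 512
512 units^3


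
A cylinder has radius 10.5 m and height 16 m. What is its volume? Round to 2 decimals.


Shape: cylinder
Radius r = 10.5 m, Height h = 16 m
Formula: V = pi * r^2 * h
r^2 = 110.25
V = pi * 110.25 * 16
V = 1764 * pi
V = 5541.77
5541.77 m^3


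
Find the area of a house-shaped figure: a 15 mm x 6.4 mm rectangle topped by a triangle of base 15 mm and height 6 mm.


Composite shape: rectangle + triangle
Rectangle area = 15 * 6.4 = 96
Triangle area = 0.5 * 15 * 6 = 45
Total = 96 + 45
Total = 141
141 mm^2


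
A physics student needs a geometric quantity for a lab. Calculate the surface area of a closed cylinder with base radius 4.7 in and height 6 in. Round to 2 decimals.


Shape: closed cylinder
Radius r = 4.7 in, Height h = 6 in
Formula: SA = 2*pi*r^2 + 2*pi*r*h = 2*pi*r*(r + h)
r + h = 10.7
2 * r * (r + h) = 2 * 4.7 * 10.7 = 100.58
SA = 100.58 * pi
SA = 315.98
315.98 in^2


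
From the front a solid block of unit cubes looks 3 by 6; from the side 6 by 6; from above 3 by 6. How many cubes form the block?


Orthographic views of a solid rectangular block:
Front view 3 x 6 -> length = 3, height = 6
Side view 6 x 6 -> width = 6, height = 6 (consistent)
Top view 3 x 6 -> confirms length = 3, width = 6
The block is 3 x 6 x 6.
Total unit cubes = 3 * 6 * 6 = 108
108 unit cubes


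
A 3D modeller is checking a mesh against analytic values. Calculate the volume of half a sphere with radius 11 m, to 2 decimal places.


Shape: hemisphere (half of a sphere)
Radius r = 11 m
Formula: V = (1/2) * (4/3) * pi * r^3 = (2/3) * pi * r^3
r^3 = 1331
(2/3) * 1331 = 887.333333
V = 887.333333 * pi
V = 2787.64
2787.64 m^3


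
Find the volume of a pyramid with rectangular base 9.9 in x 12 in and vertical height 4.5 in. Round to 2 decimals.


Shape: rectangular pyramid
Base: 9.9 in x 12 in, Height h = 4.5 in
Formula: V = (1/3) * base_area * h
base_area = 9.9 * 12 = 118.8
base_area * h = 118.8 * 4.5 = 534.6
V = 534.6 / 3
V = 178.2
178.2 in^3


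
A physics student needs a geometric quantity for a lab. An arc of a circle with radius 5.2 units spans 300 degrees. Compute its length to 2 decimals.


Shape: circular arc
Radius r = 5.2 units, Angle = 300 degrees
Formula: L = (angle/360) * 2 * pi * r
2 * pi * r = 10.4 * pi
L = (300/360) * 10.4 * pi
L = 8.666667 * pi
L = 27.23
27.23 units


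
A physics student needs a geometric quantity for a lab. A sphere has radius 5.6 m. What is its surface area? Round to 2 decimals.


Shape: sphere
Radius r = 5.6 m
Formula: SA = 4 * pi * r^2
r^2 = 31.36
SA = 4 * pi * 31.36
SA = 125.44 * pi
SA = 394.08
394.08 m^2


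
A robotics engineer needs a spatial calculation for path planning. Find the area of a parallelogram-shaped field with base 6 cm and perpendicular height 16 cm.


Shape: parallelogram
Base b = 6 cm, Height h = 16 cm
Formula: A = b * h
A = 6 * 16
A = 96
96 cm^2


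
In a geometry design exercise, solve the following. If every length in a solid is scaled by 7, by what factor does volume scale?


Linear scale factor k = 7
Rule: under a linear scaling by k, volumes scale by k^3.
k^3 = 7 * 7 * 7
k^3 = 49 * 7
k^3 = 343
Volume scales by a factor of 343.
343 (dimensionless)


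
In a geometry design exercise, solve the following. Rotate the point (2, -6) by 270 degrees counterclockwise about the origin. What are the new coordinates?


Transformation: rotation about the origin
Original point: (2, -6)
Rule for 270 deg counterclockwise: (x, y) -> (y, -x)
Apply: (2, -6) -> (-6, -2)
(-6, -2)


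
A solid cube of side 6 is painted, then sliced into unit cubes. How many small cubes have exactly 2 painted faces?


Large cube: 6 x 6 x 6, cut into unit cubes.
n = 6, so n - 2 = 4
Cubes with 2 painted faces lie along the edges, excluding corners.
A cube has 12 edges; each contributes (n - 2) = 4 such cubes.
Count = 12 * 4 = 48
48 unit cubes


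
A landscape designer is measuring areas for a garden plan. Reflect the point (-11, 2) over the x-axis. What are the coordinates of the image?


Transformation: reflection
Original point: (-11, 2)
Rule for reflection over the x-axis: (x, y) -> (x, -y)
Apply: (-11, 2) -> (-11, -2)
(-11, -2)


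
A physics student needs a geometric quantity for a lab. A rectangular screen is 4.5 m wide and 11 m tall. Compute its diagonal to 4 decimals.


Shape: rectangle (diagonal via Pythagoras)
Sides: 4.5 m and 11 m
Formula: d = sqrt(l^2 + w^2)
l^2 = 20.25, w^2 = 121
l^2 + w^2 = 141.25
d = sqrt(141.25)
d = 11.8849
11.8849 m


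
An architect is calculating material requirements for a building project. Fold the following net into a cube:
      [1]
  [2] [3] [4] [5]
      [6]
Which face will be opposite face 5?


Net: cross layout. Take square 3 as the base (bottom).
Fold the four squares in the horizontal row up around 3: 2 -> left, 4 -> right, 5 wraps to the top.
Fold 1 and 6 up from 3: 1 -> back, 6 -> front.
Opposite pairs are therefore: (1, 6), (2, 4), (3, 5).
Face 5 is opposite face 3.
face 3


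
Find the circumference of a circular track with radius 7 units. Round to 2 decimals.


Shape: circle
Radius r = 7 units
Formula: C = 2 * pi * r
C = 2 * pi * 7
C = 14 * pi
C = 43.98
43.98 units


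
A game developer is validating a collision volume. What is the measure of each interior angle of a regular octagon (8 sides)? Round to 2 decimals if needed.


Shape: regular octagon (8 sides)
Formula: interior angle = (n - 2) * 180 / n
(n - 2) = 6
(n - 2) * 180 = 1080
angle = 1080 / 8
angle = 135
135 degrees


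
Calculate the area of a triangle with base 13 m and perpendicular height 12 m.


Shape: triangle
Base b = 13 m, Height h = 12 m
Formula: A = (1/2) * b * h
A = 0.5 * 13 * 12
A = 0.5 * 156
A = 78
78 m^2


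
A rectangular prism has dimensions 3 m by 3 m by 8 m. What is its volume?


Shape: rectangular prism
l = 3 m, w = 3 m, h = 8 m
Formula: V = l * w * h
V = 3 * 3 * 8
V = 9 * 8
V = 72
72 m^3


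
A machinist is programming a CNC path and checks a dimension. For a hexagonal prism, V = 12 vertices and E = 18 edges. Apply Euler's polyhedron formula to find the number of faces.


Polyhedron: hexagonal prism
Euler's formula for convex polyhedra: V - E + F = 2
Given: V = 12 vertices and E = 18 edges
Solve for F:
F = 2 + E - V = 2 + 18 - 12 = 8
8 faces


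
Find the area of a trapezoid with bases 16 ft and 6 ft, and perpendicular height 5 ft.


Shape: trapezoid
Parallel sides a = 16 ft, b = 6 ft; Height h = 5 ft
Formula: A = (a + b) * h / 2
a + b = 16 + 6 = 22
A = 22 * 5 / 2
A = 110 / 2
A = 55
55 ft^2


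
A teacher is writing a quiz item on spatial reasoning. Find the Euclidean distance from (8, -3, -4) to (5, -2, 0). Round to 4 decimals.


3D distance between two points
P1 = (8, -3, -4), P2 = (5, -2, 0)
Formula: d = sqrt((x2-x1)^2 + (y2-y1)^2 + (z2-z1)^2)
dx = 5 - 8 = -3
dy = -2 - -3 = 1
dz = 0 - -4 = 4
dx^2 + dy^2 + dz^2 = 9 + 1 + 16 = 26
d = sqrt(26)
d = 5.099
5.099 units


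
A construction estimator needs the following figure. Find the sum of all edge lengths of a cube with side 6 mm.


Shape: cube
Side s = 6 mm
A cube has 12 edges, all equal.
Formula: total edge length = 12 * s
Total = 12 * 6
Total = 72
72 mm


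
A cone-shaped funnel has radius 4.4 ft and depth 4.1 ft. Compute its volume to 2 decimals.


Shape: cone
Radius r = 4.4 ft, Height h = 4.1 ft
Formula: V = (1/3) * pi * r^2 * h
r^2 = 19.36
pi * r^2 * h = pi * 19.36 * 4.1 = 79.376 * pi
V = 79.376 * pi / 3
V = 83.12
83.12 ft^3


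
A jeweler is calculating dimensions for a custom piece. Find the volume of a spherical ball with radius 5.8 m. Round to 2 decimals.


Shape: sphere
Radius r = 5.8 m
Formula: V = (4/3) * pi * r^3
r^3 = 195.112
(4/3) * 195.112 = 260.149333
V = 260.149333 * pi
V = 817.28
817.28 m^3


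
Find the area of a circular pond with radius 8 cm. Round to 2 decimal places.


Shape: circle
Radius r = 8 cm
Formula: A = pi * r^2
r^2 = 8^2 = 64
A = pi * 64
A = 201.06
201.06 cm^2


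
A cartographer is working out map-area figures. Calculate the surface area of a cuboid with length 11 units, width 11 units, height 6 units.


Shape: rectangular prism
l = 11 units, w = 11 units, h = 6 units
Formula: SA = 2(lw + lh + wh)
lw = 121, lh = 66, wh = 66
lw + lh + wh = 253
SA = 2 * 253
SA = 506
506 units^2


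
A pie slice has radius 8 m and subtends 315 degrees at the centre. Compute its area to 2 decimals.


Shape: circular sector
Radius r = 8 m, Angle = 315 degrees
Formula: A = (angle/360) * pi * r^2
r^2 = 64
Fraction of circle = 315/360
A = (315/360) * pi * 64
A = 56 * pi
A = 175.93
175.93 m^2


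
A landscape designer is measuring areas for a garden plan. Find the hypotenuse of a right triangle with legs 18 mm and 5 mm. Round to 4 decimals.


Shape: right triangle
Legs a = 18 mm, b = 5 mm
Formula: c = sqrt(a^2 + b^2)
a^2 = 324, b^2 = 25
a^2 + b^2 = 349
c = sqrt(349)
c = 18.6815
18.6815 mm


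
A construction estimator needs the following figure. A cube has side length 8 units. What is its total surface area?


Shape: cube
Side s = 8 units
A cube has 6 square faces.
Formula: SA = 6 * s^2
s^2 = 64
SA = 6 * 64
SA = 384
384 units^2


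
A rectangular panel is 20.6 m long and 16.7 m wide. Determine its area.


Shape: rectangle
Length l = 20.6 m, Width w = 16.7 m
Formula: A = l * w
A = 20.6 * 16.7
A = 344.02
344.02 m^2


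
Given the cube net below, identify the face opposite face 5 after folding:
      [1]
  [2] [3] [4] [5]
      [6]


Net: cross layout. Take square 3 as the base (bottom).
Fold the four squares in the horizontal row up around 3: 2 -> left, 4 -> right, 5 wraps to the top.
Fold 1 and 6 up from 3: 1 -> back, 6 -> front.
Opposite pairs are therefore: (1, 6), (2, 4), (3, 5).
Face 5 is opposite face 3.
face 3


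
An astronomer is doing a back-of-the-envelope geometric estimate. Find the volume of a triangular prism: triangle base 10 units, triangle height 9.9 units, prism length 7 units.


Shape: triangular prism
Triangle base = 10 units, triangle height = 9.9 units, prism length L = 7 units
Formula: V = (1/2 * b * h_tri) * L
Cross-section area = 0.5 * 10 * 9.9 = 49.5
V = 49.5 * 7
V = 346.5
346.5 units^3


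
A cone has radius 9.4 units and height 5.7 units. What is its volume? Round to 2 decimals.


Shape: cone
Radius r = 9.4 units, Height h = 5.7 units
Formula: V = (1/3) * pi * r^2 * h
r^2 = 88.36
pi * r^2 * h = pi * 88.36 * 5.7 = 503.652 * pi
V = 503.652 * pi / 3
V = 527.42
527.42 units^3


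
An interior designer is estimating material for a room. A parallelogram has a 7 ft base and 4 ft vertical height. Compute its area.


Shape: parallelogram
Base b = 7 ft, Height h = 4 ft
Formula: A = b * h
A = 7 * 4
A = 28
28 ft^2


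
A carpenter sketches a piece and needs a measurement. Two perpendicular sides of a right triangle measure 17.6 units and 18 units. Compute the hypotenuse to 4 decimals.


Shape: right triangle
Legs a = 17.6 units, b = 18 units
Formula: c = sqrt(a^2 + b^2)
a^2 = 309.76, b^2 = 324
a^2 + b^2 = 633.76
c = sqrt(633.76)
c = 25.1746
25.1746 units


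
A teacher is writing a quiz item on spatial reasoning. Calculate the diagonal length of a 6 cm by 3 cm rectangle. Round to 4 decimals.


Shape: rectangle (diagonal via Pythagoras)
Sides: 6 cm and 3 cm
Formula: d = sqrt(l^2 + w^2)
l^2 = 36, w^2 = 9
l^2 + w^2 = 45
d = sqrt(45)
d = 6.7082
6.7082 cm


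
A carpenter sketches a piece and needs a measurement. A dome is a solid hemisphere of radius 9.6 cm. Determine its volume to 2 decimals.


Shape: hemisphere (half of a sphere)
Radius r = 9.6 cm
Formula: V = (1/2) * (4/3) * pi * r^3 = (2/3) * pi * r^3
r^3 = 884.736
(2/3) * 884.736 = 589.824
V = 589.824 * pi
V = 1852.99
1852.99 cm^3


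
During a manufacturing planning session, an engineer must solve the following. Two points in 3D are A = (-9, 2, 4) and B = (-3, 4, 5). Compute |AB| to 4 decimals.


3D distance between two points
P1 = (-9, 2, 4), P2 = (-3, 4, 5)
Formula: d = sqrt((x2-x1)^2 + (y2-y1)^2 + (z2-z1)^2)
dx = -3 - -9 = 6
dy = 4 - 2 = 2
dz = 5 - 4 = 1
dx^2 + dy^2 + dz^2 = 36 + 4 + 1 = 41
d = sqrt(41)
d = 6.4031
6.4031 units


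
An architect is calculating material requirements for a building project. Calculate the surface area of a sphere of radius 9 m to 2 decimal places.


Shape: sphere
Radius r = 9 m
Formula: SA = 4 * pi * r^2
r^2 = 81
SA = 4 * pi * 81
SA = 324 * pi
SA = 1017.88
1017.88 m^2


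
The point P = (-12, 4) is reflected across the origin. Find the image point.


Transformation: reflection
Original point: (-12, 4)
Rule for reflection through the origin: (x, y) -> (-x, -y)
Apply: (-12, 4) -> (12, -4)
(12, -4)


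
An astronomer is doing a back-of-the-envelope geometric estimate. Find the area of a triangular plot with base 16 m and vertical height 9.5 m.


Shape: triangle
Base b = 16 m, Height h = 9.5 m
Formula: A = (1/2) * b * h
A = 0.5 * 16 * 9.5
A = 0.5 * 152
A = 76
76 m^2


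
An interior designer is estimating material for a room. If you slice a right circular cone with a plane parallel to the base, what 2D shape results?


Solid: right circular cone
Cutting plane: parallel to the base
Visualize the intersection of the plane with the solid's surface.
The boundary of the cut region is a circle.
circle


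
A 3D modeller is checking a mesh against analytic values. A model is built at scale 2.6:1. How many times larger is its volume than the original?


Linear scale factor k = 2.6
Rule: under a linear scaling by k, volumes scale by k^3.
k^3 = 2.6 * 2.6 * 2.6
k^3 = 6.76 * 2.6
k^3 = 17.576
Volume scales by a factor of 17.576.
17.576 (dimensionless)


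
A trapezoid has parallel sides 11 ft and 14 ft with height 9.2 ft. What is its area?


Shape: trapezoid
Parallel sides a = 11 ft, b = 14 ft; Height h = 9.2 ft
Formula: A = (a + b) * h / 2
a + b = 11 + 14 = 25
A = 25 * 9.2 / 2
A = 230 / 2
A = 115
115 ft^2


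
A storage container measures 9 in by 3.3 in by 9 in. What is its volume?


Shape: rectangular prism
l = 9 in, w = 3.3 in, h = 9 in
Formula: V = l * w * h
V = 9 * 3.3 * 9
V = 29.7 * 9
V = 267.3
267.3 in^3


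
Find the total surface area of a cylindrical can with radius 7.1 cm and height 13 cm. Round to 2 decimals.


Shape: closed cylinder
Radius r = 7.1 cm, Height h = 13 cm
Formula: SA = 2*pi*r^2 + 2*pi*r*h = 2*pi*r*(r + h)
r + h = 20.1
2 * r * (r + h) = 2 * 7.1 * 20.1 = 285.42
SA = 285.42 * pi
SA = 896.67
896.67 cm^2


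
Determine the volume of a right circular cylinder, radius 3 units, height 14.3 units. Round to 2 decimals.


Shape: cylinder
Radius r = 3 units, Height h = 14.3 units
Formula: V = pi * r^2 * h
r^2 = 9
V = pi * 9 * 14.3
V = 128.7 * pi
V = 404.32
404.32 units^3


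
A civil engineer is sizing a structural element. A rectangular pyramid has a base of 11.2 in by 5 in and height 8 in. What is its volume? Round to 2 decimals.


Shape: rectangular pyramid
Base: 11.2 in x 5 in, Height h = 8 in
Formula: V = (1/3) * base_area * h
base_area = 11.2 * 5 = 56
base_area * h = 56 * 8 = 448
V = 448 / 3
V = 149.33
149.33 in^3


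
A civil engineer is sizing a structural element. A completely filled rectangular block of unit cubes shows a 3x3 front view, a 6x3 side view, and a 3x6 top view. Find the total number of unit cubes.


Orthographic views of a solid rectangular block:
Front view 3 x 3 -> length = 3, height = 3
Side view 6 x 3 -> width = 6, height = 3 (consistent)
Top view 3 x 6 -> confirms length = 3, width = 6
The block is 3 x 6 x 3.
Total unit cubes = 3 * 6 * 3 = 54
54 unit cubes


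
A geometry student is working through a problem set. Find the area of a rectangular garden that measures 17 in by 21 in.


Shape: rectangle
Length l = 17 in, Width w = 21 in
Formula: A = l * w
A = 17 * 21
A = 357
357 in^2


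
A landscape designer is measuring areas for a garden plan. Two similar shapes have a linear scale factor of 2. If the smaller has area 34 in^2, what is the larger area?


Linear scale factor k = 2
Original area = 34 in^2
Rule: under a linear scaling by k, areas scale by k^2.
k^2 = 2^2 = 4
New area = 34 * 4
New area = 136
136 in^2


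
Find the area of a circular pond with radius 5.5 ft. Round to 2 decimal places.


Shape: circle
Radius r = 5.5 ft
Formula: A = pi * r^2
r^2 = 5.5^2 = 30.25
A = pi * 30.25
A = 95.03
95.03 ft^2


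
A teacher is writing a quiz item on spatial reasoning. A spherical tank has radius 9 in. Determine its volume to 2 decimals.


Shape: sphere
Radius r = 9 in
Formula: V = (4/3) * pi * r^3
r^3 = 729
(4/3) * 729 = 972
V = 972 * pi
V = 3053.63
3053.63 in^3


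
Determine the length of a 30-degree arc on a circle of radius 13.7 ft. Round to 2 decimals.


Shape: circular arc
Radius r = 13.7 ft, Angle = 30 degrees
Formula: L = (angle/360) * 2 * pi * r
2 * pi * r = 27.4 * pi
L = (30/360) * 27.4 * pi
L = 2.283333 * pi
L = 7.17
7.17 ft


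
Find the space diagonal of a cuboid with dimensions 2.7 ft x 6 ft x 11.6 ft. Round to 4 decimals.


Shape: rectangular box (space diagonal)
l = 2.7 ft, w = 6 ft, h = 11.6 ft
Visualize: the diagonal of the base, then a right triangle with that diagonal and the height.
Formula: d = sqrt(l^2 + w^2 + h^2)
l^2 + w^2 + h^2 = 7.29 + 36 + 134.56 = 177.85
d = sqrt(177.85)
d = 13.336
13.336 ft


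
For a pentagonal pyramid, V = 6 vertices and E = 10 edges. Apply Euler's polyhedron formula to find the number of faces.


Polyhedron: pentagonal pyramid
Euler's formula for convex polyhedra: V - E + F = 2
Given: V = 6 vertices and E = 10 edges
Solve for F:
F = 2 + E - V = 2 + 10 - 6 = 6
6 faces


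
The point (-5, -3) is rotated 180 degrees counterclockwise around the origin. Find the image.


Transformation: rotation about the origin
Original point: (-5, -3)
Rule for 180 deg: (x, y) -> (-x, -y)
Apply: (-5, -3) -> (5, 3)
(5, 3)


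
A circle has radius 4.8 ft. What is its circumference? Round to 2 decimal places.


Shape: circle
Radius r = 4.8 ft
Formula: C = 2 * pi * r
C = 2 * pi * 4.8
C = 9.6 * pi
C = 30.16
30.16 ft


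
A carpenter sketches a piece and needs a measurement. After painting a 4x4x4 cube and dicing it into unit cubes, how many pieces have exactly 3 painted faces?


Large cube: 4 x 4 x 4, cut into unit cubes.
Cubes with 3 painted faces are at the corners. A cube always has 8 corners.
Count = 8
8 unit cubes


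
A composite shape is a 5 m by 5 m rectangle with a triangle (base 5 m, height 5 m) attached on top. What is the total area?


Composite shape: rectangle + triangle
Rectangle area = 5 * 5 = 25
Triangle area = 0.5 * 5 * 5 = 12.5
Total = 25 + 12.5
Total = 37.5
37.5 m^2


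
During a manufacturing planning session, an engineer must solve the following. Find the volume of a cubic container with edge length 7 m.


Shape: cube
Side s = 7 m
Formula: V = s^3
V = 7 * 7 * 7
V = 49 * 7
V = 343
343 m^3


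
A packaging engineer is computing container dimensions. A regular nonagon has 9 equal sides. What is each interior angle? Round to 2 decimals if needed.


Shape: regular nonagon (9 sides)
Formula: interior angle = (n - 2) * 180 / n
(n - 2) = 7
(n - 2) * 180 = 1260
angle = 1260 / 9
angle = 140
140 degrees


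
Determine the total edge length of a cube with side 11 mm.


Shape: cube
Side s = 11 mm
A cube has 12 edges, all equal.
Formula: total edge length = 12 * s
Total = 12 * 11
Total = 132
132 mm


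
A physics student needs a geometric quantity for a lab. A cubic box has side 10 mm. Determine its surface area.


Shape: cube
Side s = 10 mm
A cube has 6 square faces.
Formula: SA = 6 * s^2
s^2 = 100
SA = 6 * 100
SA = 600
600 mm^2


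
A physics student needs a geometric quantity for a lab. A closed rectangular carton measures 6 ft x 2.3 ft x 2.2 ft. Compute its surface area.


Shape: rectangular prism
l = 6 ft, w = 2.3 ft, h = 2.2 ft
Formula: SA = 2(lw + lh + wh)
lw = 13.8, lh = 13.2, wh = 5.06
lw + lh + wh = 32.06
SA = 2 * 32.06
SA = 64.12
64.12 ft^2


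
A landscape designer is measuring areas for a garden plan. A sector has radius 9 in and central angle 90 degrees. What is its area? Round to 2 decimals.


Shape: circular sector
Radius r = 9 in, Angle = 90 degrees
Formula: A = (angle/360) * pi * r^2
r^2 = 81
Fraction of circle = 90/360
A = (90/360) * pi * 81
A = 20.25 * pi
A = 63.62
63.62 in^2


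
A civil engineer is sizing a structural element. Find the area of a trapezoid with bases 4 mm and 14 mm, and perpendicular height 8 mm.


Shape: trapezoid
Parallel sides a = 4 mm, b = 14 mm; Height h = 8 mm
Formula: A = (a + b) * h / 2
a + b = 4 + 14 = 18
A = 18 * 8 / 2
A = 144 / 2
A = 72
72 mm^2


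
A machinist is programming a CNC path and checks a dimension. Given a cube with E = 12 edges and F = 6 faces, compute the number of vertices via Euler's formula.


Polyhedron: cube
Euler's formula for convex polyhedra: V - E + F = 2
Given: E = 12 edges and F = 6 faces
Solve for V:
V = 2 + E - F = 2 + 12 - 6 = 8
8 vertices


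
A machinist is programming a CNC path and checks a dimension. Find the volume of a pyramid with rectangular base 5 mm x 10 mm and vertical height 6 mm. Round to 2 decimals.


Shape: rectangular pyramid
Base: 5 mm x 10 mm, Height h = 6 mm
Formula: V = (1/3) * base_area * h
base_area = 5 * 10 = 50
base_area * h = 50 * 6 = 300
V = 300 / 3
V = 100
100 mm^3


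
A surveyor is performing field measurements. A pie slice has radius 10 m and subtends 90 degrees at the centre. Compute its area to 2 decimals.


Shape: circular sector
Radius r = 10 m, Angle = 90 degrees
Formula: A = (angle/360) * pi * r^2
r^2 = 100
Fraction of circle = 90/360
A = (90/360) * pi * 100
A = 25 * pi
A = 78.54
78.54 m^2


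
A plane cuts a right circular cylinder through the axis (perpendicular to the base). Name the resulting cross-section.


Solid: right circular cylinder
Cutting plane: through the axis (perpendicular to the base)
Visualize the intersection of the plane with the solid's surface.
The boundary of the cut region is a rectangle.
rectangle


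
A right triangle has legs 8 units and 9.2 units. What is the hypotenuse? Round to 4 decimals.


Shape: right triangle
Legs a = 8 units, b = 9.2 units
Formula: c = sqrt(a^2 + b^2)
a^2 = 64, b^2 = 84.64
a^2 + b^2 = 148.64
c = sqrt(148.64)
c = 12.1918
12.1918 units


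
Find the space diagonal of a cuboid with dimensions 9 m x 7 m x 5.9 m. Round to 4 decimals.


Shape: rectangular box (space diagonal)
l = 9 m, w = 7 m, h = 5.9 m
Visualize: the diagonal of the base, then a right triangle with that diagonal and the height.
Formula: d = sqrt(l^2 + w^2 + h^2)
l^2 + w^2 + h^2 = 81 + 49 + 34.81 = 164.81
d = sqrt(164.81)
d = 12.8378
12.8378 m


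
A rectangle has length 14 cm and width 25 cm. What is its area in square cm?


Shape: rectangle
Length l = 14 cm, Width w = 25 cm
Formula: A = l * w
A = 14 * 25
A = 350
350 cm^2


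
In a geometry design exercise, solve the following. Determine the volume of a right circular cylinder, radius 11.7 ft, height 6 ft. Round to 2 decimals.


Shape: cylinder
Radius r = 11.7 ft, Height h = 6 ft
Formula: V = pi * r^2 * h
r^2 = 136.89
V = pi * 136.89 * 6
V = 821.34 * pi
V = 2580.32
2580.32 ft^3


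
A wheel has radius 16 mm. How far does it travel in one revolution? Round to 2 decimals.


Shape: circle
Radius r = 16 mm
Formula: C = 2 * pi * r
C = 2 * pi * 16
C = 32 * pi
C = 100.53
100.53 mm


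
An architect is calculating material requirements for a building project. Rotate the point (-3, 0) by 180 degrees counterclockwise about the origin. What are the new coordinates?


Transformation: rotation about the origin
Original point: (-3, 0)
Rule for 180 deg: (x, y) -> (-x, -y)
Apply: (-3, 0) -> (3, 0)
(3, 0)


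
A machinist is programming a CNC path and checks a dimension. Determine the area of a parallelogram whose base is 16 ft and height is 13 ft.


Shape: parallelogram
Base b = 16 ft, Height h = 13 ft
Formula: A = b * h
A = 16 * 13
A = 208
208 ft^2


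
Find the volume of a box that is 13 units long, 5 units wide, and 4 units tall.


Shape: rectangular prism
l = 13 units, w = 5 units, h = 4 units
Formula: V = l * w * h
V = 13 * 5 * 4
V = 65 * 4
V = 260
260 units^3


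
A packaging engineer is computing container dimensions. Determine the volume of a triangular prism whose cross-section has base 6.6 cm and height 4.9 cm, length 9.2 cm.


Shape: triangular prism
Triangle base = 6.6 cm, triangle height = 4.9 cm, prism length L = 9.2 cm
Formula: V = (1/2 * b * h_tri) * L
Cross-section area = 0.5 * 6.6 * 4.9 = 16.17
V = 16.17 * 9.2
V = 148.764
148.764 cm^3


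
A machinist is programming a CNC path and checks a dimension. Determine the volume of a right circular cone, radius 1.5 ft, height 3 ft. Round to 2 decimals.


Shape: cone
Radius r = 1.5 ft, Height h = 3 ft
Formula: V = (1/3) * pi * r^2 * h
r^2 = 2.25
pi * r^2 * h = pi * 2.25 * 3 = 6.75 * pi
V = 6.75 * pi / 3
V = 7.07
7.07 ft^3


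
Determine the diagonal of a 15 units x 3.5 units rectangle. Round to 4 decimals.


Shape: rectangle (diagonal via Pythagoras)
Sides: 15 units and 3.5 units
Formula: d = sqrt(l^2 + w^2)
l^2 = 225, w^2 = 12.25
l^2 + w^2 = 237.25
d = sqrt(237.25)
d = 15.4029
15.4029 units


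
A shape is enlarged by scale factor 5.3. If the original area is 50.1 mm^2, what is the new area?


Linear scale factor k = 5.3
Original area = 50.1 mm^2
Rule: under a linear scaling by k, areas scale by k^2.
k^2 = 5.3^2 = 28.09
New area = 50.1 * 28.09
New area = 1407.309
1407.309 mm^2
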